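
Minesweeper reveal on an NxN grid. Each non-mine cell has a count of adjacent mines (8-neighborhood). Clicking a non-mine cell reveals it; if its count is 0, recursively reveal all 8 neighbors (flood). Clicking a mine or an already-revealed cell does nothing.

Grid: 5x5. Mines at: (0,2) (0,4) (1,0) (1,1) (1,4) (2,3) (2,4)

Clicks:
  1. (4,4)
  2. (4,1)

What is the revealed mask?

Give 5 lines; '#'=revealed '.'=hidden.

Click 1 (4,4) count=0: revealed 13 new [(2,0) (2,1) (2,2) (3,0) (3,1) (3,2) (3,3) (3,4) (4,0) (4,1) (4,2) (4,3) (4,4)] -> total=13
Click 2 (4,1) count=0: revealed 0 new [(none)] -> total=13

Answer: .....
.....
###..
#####
#####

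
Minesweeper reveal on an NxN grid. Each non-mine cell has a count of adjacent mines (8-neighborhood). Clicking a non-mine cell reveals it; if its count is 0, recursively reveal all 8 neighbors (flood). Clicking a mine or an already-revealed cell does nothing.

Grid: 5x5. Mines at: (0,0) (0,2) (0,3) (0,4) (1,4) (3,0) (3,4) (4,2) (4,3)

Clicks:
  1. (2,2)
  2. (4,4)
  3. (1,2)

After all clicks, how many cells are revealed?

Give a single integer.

Answer: 10

Derivation:
Click 1 (2,2) count=0: revealed 9 new [(1,1) (1,2) (1,3) (2,1) (2,2) (2,3) (3,1) (3,2) (3,3)] -> total=9
Click 2 (4,4) count=2: revealed 1 new [(4,4)] -> total=10
Click 3 (1,2) count=2: revealed 0 new [(none)] -> total=10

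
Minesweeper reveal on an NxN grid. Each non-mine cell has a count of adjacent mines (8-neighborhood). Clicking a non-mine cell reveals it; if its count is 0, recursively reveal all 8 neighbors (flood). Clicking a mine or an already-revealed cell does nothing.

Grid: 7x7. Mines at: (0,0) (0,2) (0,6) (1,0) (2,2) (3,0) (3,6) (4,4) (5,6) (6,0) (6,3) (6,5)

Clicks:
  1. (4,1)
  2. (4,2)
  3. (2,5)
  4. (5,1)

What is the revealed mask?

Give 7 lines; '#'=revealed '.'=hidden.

Answer: .......
.......
.....#.
.###...
.###...
.###...
.......

Derivation:
Click 1 (4,1) count=1: revealed 1 new [(4,1)] -> total=1
Click 2 (4,2) count=0: revealed 8 new [(3,1) (3,2) (3,3) (4,2) (4,3) (5,1) (5,2) (5,3)] -> total=9
Click 3 (2,5) count=1: revealed 1 new [(2,5)] -> total=10
Click 4 (5,1) count=1: revealed 0 new [(none)] -> total=10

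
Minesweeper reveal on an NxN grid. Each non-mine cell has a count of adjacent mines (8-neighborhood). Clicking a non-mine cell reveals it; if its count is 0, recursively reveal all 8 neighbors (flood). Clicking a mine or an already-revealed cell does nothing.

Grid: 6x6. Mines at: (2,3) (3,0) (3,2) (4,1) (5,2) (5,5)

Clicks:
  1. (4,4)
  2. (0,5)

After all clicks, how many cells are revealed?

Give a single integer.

Click 1 (4,4) count=1: revealed 1 new [(4,4)] -> total=1
Click 2 (0,5) count=0: revealed 20 new [(0,0) (0,1) (0,2) (0,3) (0,4) (0,5) (1,0) (1,1) (1,2) (1,3) (1,4) (1,5) (2,0) (2,1) (2,2) (2,4) (2,5) (3,4) (3,5) (4,5)] -> total=21

Answer: 21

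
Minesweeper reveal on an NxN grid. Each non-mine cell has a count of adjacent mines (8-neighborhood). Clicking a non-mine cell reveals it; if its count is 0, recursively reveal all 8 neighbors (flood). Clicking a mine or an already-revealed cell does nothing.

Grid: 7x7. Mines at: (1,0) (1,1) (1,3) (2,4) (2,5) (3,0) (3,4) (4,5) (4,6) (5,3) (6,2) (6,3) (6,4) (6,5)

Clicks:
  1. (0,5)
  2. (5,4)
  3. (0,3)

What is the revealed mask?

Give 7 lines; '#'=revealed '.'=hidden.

Answer: ...####
....###
.......
.......
.......
....#..
.......

Derivation:
Click 1 (0,5) count=0: revealed 6 new [(0,4) (0,5) (0,6) (1,4) (1,5) (1,6)] -> total=6
Click 2 (5,4) count=5: revealed 1 new [(5,4)] -> total=7
Click 3 (0,3) count=1: revealed 1 new [(0,3)] -> total=8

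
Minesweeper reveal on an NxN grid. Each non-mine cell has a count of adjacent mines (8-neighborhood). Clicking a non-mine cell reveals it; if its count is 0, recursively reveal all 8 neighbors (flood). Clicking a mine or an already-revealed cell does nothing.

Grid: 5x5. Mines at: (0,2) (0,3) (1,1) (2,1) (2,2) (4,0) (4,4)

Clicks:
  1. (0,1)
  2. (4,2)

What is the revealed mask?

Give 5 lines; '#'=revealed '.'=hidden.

Answer: .#...
.....
.....
.###.
.###.

Derivation:
Click 1 (0,1) count=2: revealed 1 new [(0,1)] -> total=1
Click 2 (4,2) count=0: revealed 6 new [(3,1) (3,2) (3,3) (4,1) (4,2) (4,3)] -> total=7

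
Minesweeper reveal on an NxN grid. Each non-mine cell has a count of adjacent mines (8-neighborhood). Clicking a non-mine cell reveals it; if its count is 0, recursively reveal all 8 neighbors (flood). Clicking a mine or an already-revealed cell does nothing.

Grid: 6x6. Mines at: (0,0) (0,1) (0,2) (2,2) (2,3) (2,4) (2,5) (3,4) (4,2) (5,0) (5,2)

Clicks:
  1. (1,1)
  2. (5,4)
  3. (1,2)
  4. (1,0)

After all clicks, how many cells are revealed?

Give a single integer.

Answer: 9

Derivation:
Click 1 (1,1) count=4: revealed 1 new [(1,1)] -> total=1
Click 2 (5,4) count=0: revealed 6 new [(4,3) (4,4) (4,5) (5,3) (5,4) (5,5)] -> total=7
Click 3 (1,2) count=4: revealed 1 new [(1,2)] -> total=8
Click 4 (1,0) count=2: revealed 1 new [(1,0)] -> total=9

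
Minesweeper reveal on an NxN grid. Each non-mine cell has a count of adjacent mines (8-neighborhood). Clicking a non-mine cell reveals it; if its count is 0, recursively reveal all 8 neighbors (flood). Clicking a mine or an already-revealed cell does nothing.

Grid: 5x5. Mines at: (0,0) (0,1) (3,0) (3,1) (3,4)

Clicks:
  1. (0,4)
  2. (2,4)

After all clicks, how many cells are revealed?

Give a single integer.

Answer: 9

Derivation:
Click 1 (0,4) count=0: revealed 9 new [(0,2) (0,3) (0,4) (1,2) (1,3) (1,4) (2,2) (2,3) (2,4)] -> total=9
Click 2 (2,4) count=1: revealed 0 new [(none)] -> total=9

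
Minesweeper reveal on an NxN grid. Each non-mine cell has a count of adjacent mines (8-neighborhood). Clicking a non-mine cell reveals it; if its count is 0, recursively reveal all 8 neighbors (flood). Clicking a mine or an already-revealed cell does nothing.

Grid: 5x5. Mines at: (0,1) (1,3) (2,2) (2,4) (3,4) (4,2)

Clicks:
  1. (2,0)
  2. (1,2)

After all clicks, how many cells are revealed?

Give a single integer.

Answer: 9

Derivation:
Click 1 (2,0) count=0: revealed 8 new [(1,0) (1,1) (2,0) (2,1) (3,0) (3,1) (4,0) (4,1)] -> total=8
Click 2 (1,2) count=3: revealed 1 new [(1,2)] -> total=9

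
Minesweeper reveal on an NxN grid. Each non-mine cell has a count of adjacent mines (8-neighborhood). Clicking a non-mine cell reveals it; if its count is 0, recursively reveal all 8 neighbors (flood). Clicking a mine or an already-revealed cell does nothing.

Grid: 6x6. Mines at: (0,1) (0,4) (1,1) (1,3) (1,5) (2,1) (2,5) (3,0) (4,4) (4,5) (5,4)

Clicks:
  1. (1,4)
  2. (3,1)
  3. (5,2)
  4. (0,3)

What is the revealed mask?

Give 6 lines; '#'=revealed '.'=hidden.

Answer: ...#..
....#.
......
.###..
####..
####..

Derivation:
Click 1 (1,4) count=4: revealed 1 new [(1,4)] -> total=1
Click 2 (3,1) count=2: revealed 1 new [(3,1)] -> total=2
Click 3 (5,2) count=0: revealed 10 new [(3,2) (3,3) (4,0) (4,1) (4,2) (4,3) (5,0) (5,1) (5,2) (5,3)] -> total=12
Click 4 (0,3) count=2: revealed 1 new [(0,3)] -> total=13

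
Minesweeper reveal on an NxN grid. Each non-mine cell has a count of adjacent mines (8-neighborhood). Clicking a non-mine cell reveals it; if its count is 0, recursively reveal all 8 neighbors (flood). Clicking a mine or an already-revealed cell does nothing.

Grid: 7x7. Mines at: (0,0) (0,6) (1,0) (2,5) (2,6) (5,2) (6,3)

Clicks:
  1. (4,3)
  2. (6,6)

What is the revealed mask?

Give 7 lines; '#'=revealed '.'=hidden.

Click 1 (4,3) count=1: revealed 1 new [(4,3)] -> total=1
Click 2 (6,6) count=0: revealed 39 new [(0,1) (0,2) (0,3) (0,4) (0,5) (1,1) (1,2) (1,3) (1,4) (1,5) (2,0) (2,1) (2,2) (2,3) (2,4) (3,0) (3,1) (3,2) (3,3) (3,4) (3,5) (3,6) (4,0) (4,1) (4,2) (4,4) (4,5) (4,6) (5,0) (5,1) (5,3) (5,4) (5,5) (5,6) (6,0) (6,1) (6,4) (6,5) (6,6)] -> total=40

Answer: .#####.
.#####.
#####..
#######
#######
##.####
##..###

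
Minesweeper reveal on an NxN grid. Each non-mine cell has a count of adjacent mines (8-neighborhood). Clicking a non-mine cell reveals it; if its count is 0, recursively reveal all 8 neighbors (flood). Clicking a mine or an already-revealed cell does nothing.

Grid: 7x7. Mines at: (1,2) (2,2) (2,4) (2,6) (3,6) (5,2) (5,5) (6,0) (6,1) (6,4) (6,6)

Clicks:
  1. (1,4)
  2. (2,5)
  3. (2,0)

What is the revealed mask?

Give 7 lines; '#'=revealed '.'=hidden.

Click 1 (1,4) count=1: revealed 1 new [(1,4)] -> total=1
Click 2 (2,5) count=3: revealed 1 new [(2,5)] -> total=2
Click 3 (2,0) count=0: revealed 12 new [(0,0) (0,1) (1,0) (1,1) (2,0) (2,1) (3,0) (3,1) (4,0) (4,1) (5,0) (5,1)] -> total=14

Answer: ##.....
##..#..
##...#.
##.....
##.....
##.....
.......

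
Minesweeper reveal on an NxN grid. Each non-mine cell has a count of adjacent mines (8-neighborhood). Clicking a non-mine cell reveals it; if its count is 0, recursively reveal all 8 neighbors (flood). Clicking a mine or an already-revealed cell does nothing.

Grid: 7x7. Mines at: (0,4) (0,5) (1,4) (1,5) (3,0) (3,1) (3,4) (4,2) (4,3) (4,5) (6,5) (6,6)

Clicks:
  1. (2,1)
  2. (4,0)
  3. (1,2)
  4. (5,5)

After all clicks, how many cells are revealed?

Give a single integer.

Answer: 14

Derivation:
Click 1 (2,1) count=2: revealed 1 new [(2,1)] -> total=1
Click 2 (4,0) count=2: revealed 1 new [(4,0)] -> total=2
Click 3 (1,2) count=0: revealed 11 new [(0,0) (0,1) (0,2) (0,3) (1,0) (1,1) (1,2) (1,3) (2,0) (2,2) (2,3)] -> total=13
Click 4 (5,5) count=3: revealed 1 new [(5,5)] -> total=14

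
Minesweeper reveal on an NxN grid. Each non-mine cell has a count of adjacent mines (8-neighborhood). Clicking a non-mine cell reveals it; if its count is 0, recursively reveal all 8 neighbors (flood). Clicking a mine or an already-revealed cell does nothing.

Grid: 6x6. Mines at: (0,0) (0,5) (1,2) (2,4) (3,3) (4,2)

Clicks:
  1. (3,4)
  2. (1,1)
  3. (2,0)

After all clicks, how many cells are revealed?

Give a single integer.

Click 1 (3,4) count=2: revealed 1 new [(3,4)] -> total=1
Click 2 (1,1) count=2: revealed 1 new [(1,1)] -> total=2
Click 3 (2,0) count=0: revealed 9 new [(1,0) (2,0) (2,1) (3,0) (3,1) (4,0) (4,1) (5,0) (5,1)] -> total=11

Answer: 11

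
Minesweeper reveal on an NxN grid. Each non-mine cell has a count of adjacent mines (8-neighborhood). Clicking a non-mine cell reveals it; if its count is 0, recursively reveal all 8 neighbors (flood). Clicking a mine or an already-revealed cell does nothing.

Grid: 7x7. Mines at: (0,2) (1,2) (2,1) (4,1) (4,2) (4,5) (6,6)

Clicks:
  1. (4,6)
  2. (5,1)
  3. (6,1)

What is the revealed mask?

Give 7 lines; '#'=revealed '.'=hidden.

Answer: .......
.......
.......
.......
......#
######.
######.

Derivation:
Click 1 (4,6) count=1: revealed 1 new [(4,6)] -> total=1
Click 2 (5,1) count=2: revealed 1 new [(5,1)] -> total=2
Click 3 (6,1) count=0: revealed 11 new [(5,0) (5,2) (5,3) (5,4) (5,5) (6,0) (6,1) (6,2) (6,3) (6,4) (6,5)] -> total=13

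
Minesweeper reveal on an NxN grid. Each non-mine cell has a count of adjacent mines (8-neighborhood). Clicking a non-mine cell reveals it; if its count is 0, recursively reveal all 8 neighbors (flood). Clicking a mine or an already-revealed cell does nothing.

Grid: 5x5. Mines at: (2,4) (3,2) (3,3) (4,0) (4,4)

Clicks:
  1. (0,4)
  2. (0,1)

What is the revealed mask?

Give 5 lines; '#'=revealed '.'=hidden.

Click 1 (0,4) count=0: revealed 16 new [(0,0) (0,1) (0,2) (0,3) (0,4) (1,0) (1,1) (1,2) (1,3) (1,4) (2,0) (2,1) (2,2) (2,3) (3,0) (3,1)] -> total=16
Click 2 (0,1) count=0: revealed 0 new [(none)] -> total=16

Answer: #####
#####
####.
##...
.....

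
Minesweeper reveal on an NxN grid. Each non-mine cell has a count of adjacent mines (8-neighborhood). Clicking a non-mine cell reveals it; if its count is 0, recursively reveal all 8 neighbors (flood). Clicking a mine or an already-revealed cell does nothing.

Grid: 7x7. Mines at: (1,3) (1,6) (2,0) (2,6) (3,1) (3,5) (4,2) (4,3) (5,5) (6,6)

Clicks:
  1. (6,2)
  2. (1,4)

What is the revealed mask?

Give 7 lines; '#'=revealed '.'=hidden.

Answer: .......
....#..
.......
.......
##.....
#####..
#####..

Derivation:
Click 1 (6,2) count=0: revealed 12 new [(4,0) (4,1) (5,0) (5,1) (5,2) (5,3) (5,4) (6,0) (6,1) (6,2) (6,3) (6,4)] -> total=12
Click 2 (1,4) count=1: revealed 1 new [(1,4)] -> total=13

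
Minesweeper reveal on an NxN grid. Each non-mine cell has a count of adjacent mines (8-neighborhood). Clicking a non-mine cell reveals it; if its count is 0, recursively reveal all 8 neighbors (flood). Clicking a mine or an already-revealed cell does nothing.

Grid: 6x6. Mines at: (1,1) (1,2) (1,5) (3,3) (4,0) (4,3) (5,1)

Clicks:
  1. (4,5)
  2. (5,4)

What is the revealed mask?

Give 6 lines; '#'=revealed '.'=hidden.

Click 1 (4,5) count=0: revealed 8 new [(2,4) (2,5) (3,4) (3,5) (4,4) (4,5) (5,4) (5,5)] -> total=8
Click 2 (5,4) count=1: revealed 0 new [(none)] -> total=8

Answer: ......
......
....##
....##
....##
....##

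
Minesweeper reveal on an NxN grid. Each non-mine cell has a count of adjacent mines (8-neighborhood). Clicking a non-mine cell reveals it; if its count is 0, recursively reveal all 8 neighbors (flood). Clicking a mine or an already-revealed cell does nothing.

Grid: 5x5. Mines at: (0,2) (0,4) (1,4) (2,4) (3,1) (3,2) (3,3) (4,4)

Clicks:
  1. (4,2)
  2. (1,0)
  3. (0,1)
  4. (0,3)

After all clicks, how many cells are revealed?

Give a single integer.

Answer: 8

Derivation:
Click 1 (4,2) count=3: revealed 1 new [(4,2)] -> total=1
Click 2 (1,0) count=0: revealed 6 new [(0,0) (0,1) (1,0) (1,1) (2,0) (2,1)] -> total=7
Click 3 (0,1) count=1: revealed 0 new [(none)] -> total=7
Click 4 (0,3) count=3: revealed 1 new [(0,3)] -> total=8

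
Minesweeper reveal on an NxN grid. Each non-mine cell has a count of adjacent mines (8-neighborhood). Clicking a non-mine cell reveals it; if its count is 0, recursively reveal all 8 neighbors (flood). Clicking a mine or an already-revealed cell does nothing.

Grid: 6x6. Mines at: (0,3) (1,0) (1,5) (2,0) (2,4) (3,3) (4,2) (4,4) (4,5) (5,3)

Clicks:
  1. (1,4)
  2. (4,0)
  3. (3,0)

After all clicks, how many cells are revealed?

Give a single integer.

Answer: 7

Derivation:
Click 1 (1,4) count=3: revealed 1 new [(1,4)] -> total=1
Click 2 (4,0) count=0: revealed 6 new [(3,0) (3,1) (4,0) (4,1) (5,0) (5,1)] -> total=7
Click 3 (3,0) count=1: revealed 0 new [(none)] -> total=7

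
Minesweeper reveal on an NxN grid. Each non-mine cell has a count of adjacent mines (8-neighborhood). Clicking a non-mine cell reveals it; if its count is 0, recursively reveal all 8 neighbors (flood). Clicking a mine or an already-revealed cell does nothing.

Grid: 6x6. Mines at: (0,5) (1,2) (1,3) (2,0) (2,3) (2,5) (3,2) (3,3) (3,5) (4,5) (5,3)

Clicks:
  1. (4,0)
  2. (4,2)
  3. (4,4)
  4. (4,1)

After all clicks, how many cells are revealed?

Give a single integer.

Click 1 (4,0) count=0: revealed 8 new [(3,0) (3,1) (4,0) (4,1) (4,2) (5,0) (5,1) (5,2)] -> total=8
Click 2 (4,2) count=3: revealed 0 new [(none)] -> total=8
Click 3 (4,4) count=4: revealed 1 new [(4,4)] -> total=9
Click 4 (4,1) count=1: revealed 0 new [(none)] -> total=9

Answer: 9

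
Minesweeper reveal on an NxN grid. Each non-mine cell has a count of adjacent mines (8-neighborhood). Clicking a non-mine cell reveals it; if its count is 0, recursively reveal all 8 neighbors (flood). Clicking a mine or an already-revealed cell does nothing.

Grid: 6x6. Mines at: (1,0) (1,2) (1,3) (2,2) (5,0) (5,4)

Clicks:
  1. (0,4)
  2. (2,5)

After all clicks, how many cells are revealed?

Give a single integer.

Answer: 13

Derivation:
Click 1 (0,4) count=1: revealed 1 new [(0,4)] -> total=1
Click 2 (2,5) count=0: revealed 12 new [(0,5) (1,4) (1,5) (2,3) (2,4) (2,5) (3,3) (3,4) (3,5) (4,3) (4,4) (4,5)] -> total=13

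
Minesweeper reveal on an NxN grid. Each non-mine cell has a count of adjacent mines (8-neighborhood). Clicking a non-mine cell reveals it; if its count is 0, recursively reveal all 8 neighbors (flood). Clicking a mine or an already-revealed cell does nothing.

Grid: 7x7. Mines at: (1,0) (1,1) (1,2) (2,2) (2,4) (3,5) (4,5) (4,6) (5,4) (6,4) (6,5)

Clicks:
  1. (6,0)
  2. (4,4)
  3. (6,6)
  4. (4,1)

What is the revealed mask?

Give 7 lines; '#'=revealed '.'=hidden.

Click 1 (6,0) count=0: revealed 18 new [(2,0) (2,1) (3,0) (3,1) (3,2) (3,3) (4,0) (4,1) (4,2) (4,3) (5,0) (5,1) (5,2) (5,3) (6,0) (6,1) (6,2) (6,3)] -> total=18
Click 2 (4,4) count=3: revealed 1 new [(4,4)] -> total=19
Click 3 (6,6) count=1: revealed 1 new [(6,6)] -> total=20
Click 4 (4,1) count=0: revealed 0 new [(none)] -> total=20

Answer: .......
.......
##.....
####...
#####..
####...
####..#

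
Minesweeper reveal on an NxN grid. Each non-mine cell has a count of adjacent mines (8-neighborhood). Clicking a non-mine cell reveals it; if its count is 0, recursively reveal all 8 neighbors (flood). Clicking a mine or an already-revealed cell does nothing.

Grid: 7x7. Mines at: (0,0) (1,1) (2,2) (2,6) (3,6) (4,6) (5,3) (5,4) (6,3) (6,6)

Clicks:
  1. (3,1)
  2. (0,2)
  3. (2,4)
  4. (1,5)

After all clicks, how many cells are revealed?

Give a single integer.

Click 1 (3,1) count=1: revealed 1 new [(3,1)] -> total=1
Click 2 (0,2) count=1: revealed 1 new [(0,2)] -> total=2
Click 3 (2,4) count=0: revealed 18 new [(0,3) (0,4) (0,5) (0,6) (1,2) (1,3) (1,4) (1,5) (1,6) (2,3) (2,4) (2,5) (3,3) (3,4) (3,5) (4,3) (4,4) (4,5)] -> total=20
Click 4 (1,5) count=1: revealed 0 new [(none)] -> total=20

Answer: 20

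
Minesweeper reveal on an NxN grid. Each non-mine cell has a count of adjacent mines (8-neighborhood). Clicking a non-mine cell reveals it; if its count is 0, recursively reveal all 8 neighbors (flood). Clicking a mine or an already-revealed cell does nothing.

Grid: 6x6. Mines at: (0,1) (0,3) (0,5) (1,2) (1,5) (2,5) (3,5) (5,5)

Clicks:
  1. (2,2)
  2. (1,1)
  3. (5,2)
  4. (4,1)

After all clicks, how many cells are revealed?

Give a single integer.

Answer: 22

Derivation:
Click 1 (2,2) count=1: revealed 1 new [(2,2)] -> total=1
Click 2 (1,1) count=2: revealed 1 new [(1,1)] -> total=2
Click 3 (5,2) count=0: revealed 20 new [(1,0) (2,0) (2,1) (2,3) (2,4) (3,0) (3,1) (3,2) (3,3) (3,4) (4,0) (4,1) (4,2) (4,3) (4,4) (5,0) (5,1) (5,2) (5,3) (5,4)] -> total=22
Click 4 (4,1) count=0: revealed 0 new [(none)] -> total=22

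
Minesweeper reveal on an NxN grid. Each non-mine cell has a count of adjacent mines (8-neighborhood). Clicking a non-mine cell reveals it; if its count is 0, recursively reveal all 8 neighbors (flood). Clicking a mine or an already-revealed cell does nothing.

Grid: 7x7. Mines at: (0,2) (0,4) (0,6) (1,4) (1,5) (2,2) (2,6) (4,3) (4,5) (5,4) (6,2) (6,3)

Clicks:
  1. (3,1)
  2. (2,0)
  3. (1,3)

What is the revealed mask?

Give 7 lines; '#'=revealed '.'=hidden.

Answer: ##.....
##.#...
##.....
###....
###....
###....
##.....

Derivation:
Click 1 (3,1) count=1: revealed 1 new [(3,1)] -> total=1
Click 2 (2,0) count=0: revealed 16 new [(0,0) (0,1) (1,0) (1,1) (2,0) (2,1) (3,0) (3,2) (4,0) (4,1) (4,2) (5,0) (5,1) (5,2) (6,0) (6,1)] -> total=17
Click 3 (1,3) count=4: revealed 1 new [(1,3)] -> total=18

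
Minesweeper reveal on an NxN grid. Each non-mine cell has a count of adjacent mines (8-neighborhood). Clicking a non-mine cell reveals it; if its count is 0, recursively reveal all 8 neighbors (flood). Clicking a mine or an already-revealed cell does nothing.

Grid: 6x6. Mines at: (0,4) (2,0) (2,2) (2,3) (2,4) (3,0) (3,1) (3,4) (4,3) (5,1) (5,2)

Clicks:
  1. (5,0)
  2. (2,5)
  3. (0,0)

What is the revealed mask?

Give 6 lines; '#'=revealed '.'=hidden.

Answer: ####..
####..
.....#
......
......
#.....

Derivation:
Click 1 (5,0) count=1: revealed 1 new [(5,0)] -> total=1
Click 2 (2,5) count=2: revealed 1 new [(2,5)] -> total=2
Click 3 (0,0) count=0: revealed 8 new [(0,0) (0,1) (0,2) (0,3) (1,0) (1,1) (1,2) (1,3)] -> total=10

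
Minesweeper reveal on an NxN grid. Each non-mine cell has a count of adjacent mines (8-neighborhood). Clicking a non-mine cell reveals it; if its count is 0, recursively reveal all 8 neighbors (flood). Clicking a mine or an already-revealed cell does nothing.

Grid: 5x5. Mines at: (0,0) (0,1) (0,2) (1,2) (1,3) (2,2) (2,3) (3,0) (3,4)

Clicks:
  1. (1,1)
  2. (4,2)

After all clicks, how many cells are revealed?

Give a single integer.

Answer: 7

Derivation:
Click 1 (1,1) count=5: revealed 1 new [(1,1)] -> total=1
Click 2 (4,2) count=0: revealed 6 new [(3,1) (3,2) (3,3) (4,1) (4,2) (4,3)] -> total=7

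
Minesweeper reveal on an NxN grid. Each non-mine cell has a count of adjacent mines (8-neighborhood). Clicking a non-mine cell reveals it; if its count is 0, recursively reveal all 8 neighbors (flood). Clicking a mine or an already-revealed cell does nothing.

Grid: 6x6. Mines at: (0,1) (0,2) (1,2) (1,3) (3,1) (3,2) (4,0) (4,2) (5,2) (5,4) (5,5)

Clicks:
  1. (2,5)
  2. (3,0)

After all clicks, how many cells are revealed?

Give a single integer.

Answer: 14

Derivation:
Click 1 (2,5) count=0: revealed 13 new [(0,4) (0,5) (1,4) (1,5) (2,3) (2,4) (2,5) (3,3) (3,4) (3,5) (4,3) (4,4) (4,5)] -> total=13
Click 2 (3,0) count=2: revealed 1 new [(3,0)] -> total=14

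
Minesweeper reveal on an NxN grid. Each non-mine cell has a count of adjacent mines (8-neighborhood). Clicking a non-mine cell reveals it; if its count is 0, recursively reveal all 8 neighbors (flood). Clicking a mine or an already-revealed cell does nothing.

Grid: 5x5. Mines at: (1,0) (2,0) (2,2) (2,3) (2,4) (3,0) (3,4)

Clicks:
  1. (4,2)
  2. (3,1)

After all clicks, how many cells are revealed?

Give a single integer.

Click 1 (4,2) count=0: revealed 6 new [(3,1) (3,2) (3,3) (4,1) (4,2) (4,3)] -> total=6
Click 2 (3,1) count=3: revealed 0 new [(none)] -> total=6

Answer: 6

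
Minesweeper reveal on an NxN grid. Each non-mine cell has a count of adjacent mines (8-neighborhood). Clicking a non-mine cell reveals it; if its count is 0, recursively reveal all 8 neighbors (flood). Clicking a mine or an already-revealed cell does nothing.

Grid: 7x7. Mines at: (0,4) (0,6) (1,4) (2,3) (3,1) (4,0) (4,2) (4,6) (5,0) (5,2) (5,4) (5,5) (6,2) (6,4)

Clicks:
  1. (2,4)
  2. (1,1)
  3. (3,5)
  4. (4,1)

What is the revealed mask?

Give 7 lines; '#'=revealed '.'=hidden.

Answer: ####...
####...
###.#..
.....#.
.#.....
.......
.......

Derivation:
Click 1 (2,4) count=2: revealed 1 new [(2,4)] -> total=1
Click 2 (1,1) count=0: revealed 11 new [(0,0) (0,1) (0,2) (0,3) (1,0) (1,1) (1,2) (1,3) (2,0) (2,1) (2,2)] -> total=12
Click 3 (3,5) count=1: revealed 1 new [(3,5)] -> total=13
Click 4 (4,1) count=5: revealed 1 new [(4,1)] -> total=14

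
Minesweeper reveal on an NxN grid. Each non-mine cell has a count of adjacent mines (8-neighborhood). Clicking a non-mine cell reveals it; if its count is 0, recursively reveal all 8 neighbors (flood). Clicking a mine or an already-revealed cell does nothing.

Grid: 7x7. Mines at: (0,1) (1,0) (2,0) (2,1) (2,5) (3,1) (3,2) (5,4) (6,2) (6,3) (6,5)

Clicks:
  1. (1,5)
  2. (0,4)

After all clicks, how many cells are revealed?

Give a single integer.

Answer: 13

Derivation:
Click 1 (1,5) count=1: revealed 1 new [(1,5)] -> total=1
Click 2 (0,4) count=0: revealed 12 new [(0,2) (0,3) (0,4) (0,5) (0,6) (1,2) (1,3) (1,4) (1,6) (2,2) (2,3) (2,4)] -> total=13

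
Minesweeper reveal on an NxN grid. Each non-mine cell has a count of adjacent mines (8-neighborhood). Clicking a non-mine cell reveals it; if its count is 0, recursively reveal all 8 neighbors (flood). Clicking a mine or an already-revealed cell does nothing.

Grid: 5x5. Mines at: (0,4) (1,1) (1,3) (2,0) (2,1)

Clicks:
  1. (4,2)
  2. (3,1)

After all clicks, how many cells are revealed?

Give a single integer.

Answer: 13

Derivation:
Click 1 (4,2) count=0: revealed 13 new [(2,2) (2,3) (2,4) (3,0) (3,1) (3,2) (3,3) (3,4) (4,0) (4,1) (4,2) (4,3) (4,4)] -> total=13
Click 2 (3,1) count=2: revealed 0 new [(none)] -> total=13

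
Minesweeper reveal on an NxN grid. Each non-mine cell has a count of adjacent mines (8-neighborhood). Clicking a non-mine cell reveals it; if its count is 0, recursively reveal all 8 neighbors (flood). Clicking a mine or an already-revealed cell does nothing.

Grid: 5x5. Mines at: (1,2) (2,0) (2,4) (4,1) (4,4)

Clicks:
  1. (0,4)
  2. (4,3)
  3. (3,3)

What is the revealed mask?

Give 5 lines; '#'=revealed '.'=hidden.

Click 1 (0,4) count=0: revealed 4 new [(0,3) (0,4) (1,3) (1,4)] -> total=4
Click 2 (4,3) count=1: revealed 1 new [(4,3)] -> total=5
Click 3 (3,3) count=2: revealed 1 new [(3,3)] -> total=6

Answer: ...##
...##
.....
...#.
...#.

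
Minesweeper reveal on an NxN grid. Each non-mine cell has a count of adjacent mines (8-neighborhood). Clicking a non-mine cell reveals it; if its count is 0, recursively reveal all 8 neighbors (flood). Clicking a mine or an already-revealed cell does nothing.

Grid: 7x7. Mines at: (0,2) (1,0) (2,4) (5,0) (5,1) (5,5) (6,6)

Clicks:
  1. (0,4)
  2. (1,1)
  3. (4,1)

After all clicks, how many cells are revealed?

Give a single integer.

Click 1 (0,4) count=0: revealed 14 new [(0,3) (0,4) (0,5) (0,6) (1,3) (1,4) (1,5) (1,6) (2,5) (2,6) (3,5) (3,6) (4,5) (4,6)] -> total=14
Click 2 (1,1) count=2: revealed 1 new [(1,1)] -> total=15
Click 3 (4,1) count=2: revealed 1 new [(4,1)] -> total=16

Answer: 16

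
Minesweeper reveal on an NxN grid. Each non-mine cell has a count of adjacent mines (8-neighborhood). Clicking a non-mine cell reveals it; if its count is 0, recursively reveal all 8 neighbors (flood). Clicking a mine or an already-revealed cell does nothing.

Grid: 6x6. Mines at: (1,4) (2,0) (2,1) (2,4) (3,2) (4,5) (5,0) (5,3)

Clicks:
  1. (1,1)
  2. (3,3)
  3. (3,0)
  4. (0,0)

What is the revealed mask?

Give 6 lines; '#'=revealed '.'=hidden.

Click 1 (1,1) count=2: revealed 1 new [(1,1)] -> total=1
Click 2 (3,3) count=2: revealed 1 new [(3,3)] -> total=2
Click 3 (3,0) count=2: revealed 1 new [(3,0)] -> total=3
Click 4 (0,0) count=0: revealed 7 new [(0,0) (0,1) (0,2) (0,3) (1,0) (1,2) (1,3)] -> total=10

Answer: ####..
####..
......
#..#..
......
......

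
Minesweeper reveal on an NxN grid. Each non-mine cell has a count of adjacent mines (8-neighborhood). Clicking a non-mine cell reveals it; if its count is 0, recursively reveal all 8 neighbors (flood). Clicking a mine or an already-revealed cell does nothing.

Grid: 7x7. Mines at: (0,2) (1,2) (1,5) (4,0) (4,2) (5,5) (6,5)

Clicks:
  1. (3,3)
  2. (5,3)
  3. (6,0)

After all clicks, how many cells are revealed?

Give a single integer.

Click 1 (3,3) count=1: revealed 1 new [(3,3)] -> total=1
Click 2 (5,3) count=1: revealed 1 new [(5,3)] -> total=2
Click 3 (6,0) count=0: revealed 9 new [(5,0) (5,1) (5,2) (5,4) (6,0) (6,1) (6,2) (6,3) (6,4)] -> total=11

Answer: 11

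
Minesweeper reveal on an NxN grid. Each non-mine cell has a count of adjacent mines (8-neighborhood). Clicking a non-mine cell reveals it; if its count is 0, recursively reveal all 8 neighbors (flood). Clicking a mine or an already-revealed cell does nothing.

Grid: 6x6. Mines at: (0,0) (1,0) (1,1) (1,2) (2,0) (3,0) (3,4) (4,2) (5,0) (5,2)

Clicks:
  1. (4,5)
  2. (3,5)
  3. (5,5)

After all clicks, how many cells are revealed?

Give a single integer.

Answer: 7

Derivation:
Click 1 (4,5) count=1: revealed 1 new [(4,5)] -> total=1
Click 2 (3,5) count=1: revealed 1 new [(3,5)] -> total=2
Click 3 (5,5) count=0: revealed 5 new [(4,3) (4,4) (5,3) (5,4) (5,5)] -> total=7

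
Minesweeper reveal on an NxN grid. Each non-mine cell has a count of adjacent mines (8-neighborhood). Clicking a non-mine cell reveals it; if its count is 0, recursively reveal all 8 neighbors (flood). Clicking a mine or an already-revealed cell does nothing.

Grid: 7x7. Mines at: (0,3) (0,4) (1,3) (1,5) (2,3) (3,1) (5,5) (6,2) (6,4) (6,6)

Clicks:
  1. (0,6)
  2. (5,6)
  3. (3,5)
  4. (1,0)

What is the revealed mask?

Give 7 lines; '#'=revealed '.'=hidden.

Click 1 (0,6) count=1: revealed 1 new [(0,6)] -> total=1
Click 2 (5,6) count=2: revealed 1 new [(5,6)] -> total=2
Click 3 (3,5) count=0: revealed 9 new [(2,4) (2,5) (2,6) (3,4) (3,5) (3,6) (4,4) (4,5) (4,6)] -> total=11
Click 4 (1,0) count=0: revealed 9 new [(0,0) (0,1) (0,2) (1,0) (1,1) (1,2) (2,0) (2,1) (2,2)] -> total=20

Answer: ###...#
###....
###.###
....###
....###
......#
.......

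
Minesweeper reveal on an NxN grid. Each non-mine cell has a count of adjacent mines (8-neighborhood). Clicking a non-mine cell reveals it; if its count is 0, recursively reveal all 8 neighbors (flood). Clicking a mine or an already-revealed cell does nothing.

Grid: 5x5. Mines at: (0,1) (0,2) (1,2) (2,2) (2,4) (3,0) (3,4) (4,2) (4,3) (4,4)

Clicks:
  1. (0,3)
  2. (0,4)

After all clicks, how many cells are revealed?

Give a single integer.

Answer: 4

Derivation:
Click 1 (0,3) count=2: revealed 1 new [(0,3)] -> total=1
Click 2 (0,4) count=0: revealed 3 new [(0,4) (1,3) (1,4)] -> total=4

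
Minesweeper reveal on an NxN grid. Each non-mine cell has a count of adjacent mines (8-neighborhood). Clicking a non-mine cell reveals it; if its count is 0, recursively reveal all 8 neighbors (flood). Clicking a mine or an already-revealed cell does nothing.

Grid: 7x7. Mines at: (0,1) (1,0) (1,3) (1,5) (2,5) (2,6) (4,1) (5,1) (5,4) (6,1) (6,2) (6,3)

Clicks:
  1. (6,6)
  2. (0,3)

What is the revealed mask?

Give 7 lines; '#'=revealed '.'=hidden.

Answer: ...#...
.......
.......
.....##
.....##
.....##
.....##

Derivation:
Click 1 (6,6) count=0: revealed 8 new [(3,5) (3,6) (4,5) (4,6) (5,5) (5,6) (6,5) (6,6)] -> total=8
Click 2 (0,3) count=1: revealed 1 new [(0,3)] -> total=9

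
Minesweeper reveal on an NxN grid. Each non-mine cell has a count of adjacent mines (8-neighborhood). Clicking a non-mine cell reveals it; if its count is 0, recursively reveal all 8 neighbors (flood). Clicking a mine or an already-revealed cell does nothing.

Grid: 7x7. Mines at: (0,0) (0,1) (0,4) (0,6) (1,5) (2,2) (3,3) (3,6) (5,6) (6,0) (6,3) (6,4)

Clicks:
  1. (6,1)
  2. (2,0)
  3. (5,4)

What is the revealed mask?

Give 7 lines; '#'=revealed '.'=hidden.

Answer: .......
##.....
##.....
###....
###....
###.#..
.#.....

Derivation:
Click 1 (6,1) count=1: revealed 1 new [(6,1)] -> total=1
Click 2 (2,0) count=0: revealed 13 new [(1,0) (1,1) (2,0) (2,1) (3,0) (3,1) (3,2) (4,0) (4,1) (4,2) (5,0) (5,1) (5,2)] -> total=14
Click 3 (5,4) count=2: revealed 1 new [(5,4)] -> total=15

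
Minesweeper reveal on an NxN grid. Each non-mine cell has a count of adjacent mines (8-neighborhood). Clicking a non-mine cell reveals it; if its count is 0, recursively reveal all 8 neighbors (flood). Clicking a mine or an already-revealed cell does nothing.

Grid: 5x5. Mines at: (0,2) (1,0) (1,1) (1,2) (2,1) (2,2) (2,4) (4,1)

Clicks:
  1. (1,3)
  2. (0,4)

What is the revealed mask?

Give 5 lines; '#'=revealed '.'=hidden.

Click 1 (1,3) count=4: revealed 1 new [(1,3)] -> total=1
Click 2 (0,4) count=0: revealed 3 new [(0,3) (0,4) (1,4)] -> total=4

Answer: ...##
...##
.....
.....
.....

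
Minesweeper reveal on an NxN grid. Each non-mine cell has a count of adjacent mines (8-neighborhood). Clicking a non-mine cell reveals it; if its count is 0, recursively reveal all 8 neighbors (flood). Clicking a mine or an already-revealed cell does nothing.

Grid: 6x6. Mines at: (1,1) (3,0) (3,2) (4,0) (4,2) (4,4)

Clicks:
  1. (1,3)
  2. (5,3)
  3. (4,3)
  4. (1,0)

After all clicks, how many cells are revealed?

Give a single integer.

Click 1 (1,3) count=0: revealed 15 new [(0,2) (0,3) (0,4) (0,5) (1,2) (1,3) (1,4) (1,5) (2,2) (2,3) (2,4) (2,5) (3,3) (3,4) (3,5)] -> total=15
Click 2 (5,3) count=2: revealed 1 new [(5,3)] -> total=16
Click 3 (4,3) count=3: revealed 1 new [(4,3)] -> total=17
Click 4 (1,0) count=1: revealed 1 new [(1,0)] -> total=18

Answer: 18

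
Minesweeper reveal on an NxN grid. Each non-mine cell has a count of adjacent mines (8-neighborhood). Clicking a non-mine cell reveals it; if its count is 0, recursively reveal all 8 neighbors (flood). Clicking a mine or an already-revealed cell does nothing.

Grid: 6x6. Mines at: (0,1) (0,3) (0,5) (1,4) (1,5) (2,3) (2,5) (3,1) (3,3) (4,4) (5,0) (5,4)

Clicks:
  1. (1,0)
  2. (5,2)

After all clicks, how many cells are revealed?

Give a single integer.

Answer: 7

Derivation:
Click 1 (1,0) count=1: revealed 1 new [(1,0)] -> total=1
Click 2 (5,2) count=0: revealed 6 new [(4,1) (4,2) (4,3) (5,1) (5,2) (5,3)] -> total=7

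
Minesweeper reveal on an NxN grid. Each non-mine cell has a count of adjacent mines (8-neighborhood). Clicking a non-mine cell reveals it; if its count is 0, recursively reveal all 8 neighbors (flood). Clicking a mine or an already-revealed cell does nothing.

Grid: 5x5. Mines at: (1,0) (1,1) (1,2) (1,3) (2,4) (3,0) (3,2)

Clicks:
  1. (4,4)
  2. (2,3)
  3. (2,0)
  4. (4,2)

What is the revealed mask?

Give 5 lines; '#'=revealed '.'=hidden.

Answer: .....
.....
#..#.
...##
..###

Derivation:
Click 1 (4,4) count=0: revealed 4 new [(3,3) (3,4) (4,3) (4,4)] -> total=4
Click 2 (2,3) count=4: revealed 1 new [(2,3)] -> total=5
Click 3 (2,0) count=3: revealed 1 new [(2,0)] -> total=6
Click 4 (4,2) count=1: revealed 1 new [(4,2)] -> total=7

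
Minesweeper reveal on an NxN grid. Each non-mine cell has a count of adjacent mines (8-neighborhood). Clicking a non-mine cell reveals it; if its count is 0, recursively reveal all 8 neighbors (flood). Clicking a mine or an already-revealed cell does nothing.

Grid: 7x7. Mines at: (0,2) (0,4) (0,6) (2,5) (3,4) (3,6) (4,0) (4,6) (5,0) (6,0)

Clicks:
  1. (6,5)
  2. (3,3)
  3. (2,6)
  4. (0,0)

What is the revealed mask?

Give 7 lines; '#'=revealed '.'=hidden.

Answer: ##.....
####...
####..#
####...
.#####.
.######
.######

Derivation:
Click 1 (6,5) count=0: revealed 31 new [(0,0) (0,1) (1,0) (1,1) (1,2) (1,3) (2,0) (2,1) (2,2) (2,3) (3,0) (3,1) (3,2) (3,3) (4,1) (4,2) (4,3) (4,4) (4,5) (5,1) (5,2) (5,3) (5,4) (5,5) (5,6) (6,1) (6,2) (6,3) (6,4) (6,5) (6,6)] -> total=31
Click 2 (3,3) count=1: revealed 0 new [(none)] -> total=31
Click 3 (2,6) count=2: revealed 1 new [(2,6)] -> total=32
Click 4 (0,0) count=0: revealed 0 new [(none)] -> total=32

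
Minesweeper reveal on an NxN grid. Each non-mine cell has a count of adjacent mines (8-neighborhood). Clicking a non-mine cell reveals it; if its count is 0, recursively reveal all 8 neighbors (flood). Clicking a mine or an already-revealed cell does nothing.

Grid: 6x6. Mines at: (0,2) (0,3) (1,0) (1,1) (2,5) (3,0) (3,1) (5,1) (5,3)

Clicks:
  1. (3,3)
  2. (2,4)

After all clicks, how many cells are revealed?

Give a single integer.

Answer: 12

Derivation:
Click 1 (3,3) count=0: revealed 12 new [(1,2) (1,3) (1,4) (2,2) (2,3) (2,4) (3,2) (3,3) (3,4) (4,2) (4,3) (4,4)] -> total=12
Click 2 (2,4) count=1: revealed 0 new [(none)] -> total=12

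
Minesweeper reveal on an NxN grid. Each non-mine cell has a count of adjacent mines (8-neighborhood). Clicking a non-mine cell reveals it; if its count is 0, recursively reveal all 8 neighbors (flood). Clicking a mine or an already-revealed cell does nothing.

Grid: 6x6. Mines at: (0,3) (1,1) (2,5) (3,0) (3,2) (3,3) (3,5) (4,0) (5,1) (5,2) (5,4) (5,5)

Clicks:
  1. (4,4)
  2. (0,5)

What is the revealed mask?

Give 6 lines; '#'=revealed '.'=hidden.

Answer: ....##
....##
......
......
....#.
......

Derivation:
Click 1 (4,4) count=4: revealed 1 new [(4,4)] -> total=1
Click 2 (0,5) count=0: revealed 4 new [(0,4) (0,5) (1,4) (1,5)] -> total=5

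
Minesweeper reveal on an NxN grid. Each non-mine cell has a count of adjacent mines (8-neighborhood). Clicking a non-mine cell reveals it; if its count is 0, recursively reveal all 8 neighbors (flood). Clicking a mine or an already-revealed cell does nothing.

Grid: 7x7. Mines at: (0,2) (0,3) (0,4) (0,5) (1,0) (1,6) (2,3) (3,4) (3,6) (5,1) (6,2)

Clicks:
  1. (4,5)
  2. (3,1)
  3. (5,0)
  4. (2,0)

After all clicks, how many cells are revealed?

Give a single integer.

Click 1 (4,5) count=2: revealed 1 new [(4,5)] -> total=1
Click 2 (3,1) count=0: revealed 9 new [(2,0) (2,1) (2,2) (3,0) (3,1) (3,2) (4,0) (4,1) (4,2)] -> total=10
Click 3 (5,0) count=1: revealed 1 new [(5,0)] -> total=11
Click 4 (2,0) count=1: revealed 0 new [(none)] -> total=11

Answer: 11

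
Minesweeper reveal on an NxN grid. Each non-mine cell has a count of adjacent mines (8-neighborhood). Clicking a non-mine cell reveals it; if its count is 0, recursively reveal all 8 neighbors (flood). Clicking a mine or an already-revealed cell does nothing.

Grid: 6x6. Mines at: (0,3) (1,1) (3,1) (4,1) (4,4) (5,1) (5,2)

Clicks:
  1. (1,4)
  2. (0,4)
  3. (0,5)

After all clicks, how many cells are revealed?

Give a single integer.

Click 1 (1,4) count=1: revealed 1 new [(1,4)] -> total=1
Click 2 (0,4) count=1: revealed 1 new [(0,4)] -> total=2
Click 3 (0,5) count=0: revealed 12 new [(0,5) (1,2) (1,3) (1,5) (2,2) (2,3) (2,4) (2,5) (3,2) (3,3) (3,4) (3,5)] -> total=14

Answer: 14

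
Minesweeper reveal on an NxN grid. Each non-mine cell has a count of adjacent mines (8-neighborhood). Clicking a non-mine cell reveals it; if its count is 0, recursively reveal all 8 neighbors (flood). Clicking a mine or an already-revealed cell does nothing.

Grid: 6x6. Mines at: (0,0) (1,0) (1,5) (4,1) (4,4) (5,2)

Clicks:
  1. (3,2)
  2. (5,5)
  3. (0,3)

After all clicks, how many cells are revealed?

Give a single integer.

Answer: 17

Derivation:
Click 1 (3,2) count=1: revealed 1 new [(3,2)] -> total=1
Click 2 (5,5) count=1: revealed 1 new [(5,5)] -> total=2
Click 3 (0,3) count=0: revealed 15 new [(0,1) (0,2) (0,3) (0,4) (1,1) (1,2) (1,3) (1,4) (2,1) (2,2) (2,3) (2,4) (3,1) (3,3) (3,4)] -> total=17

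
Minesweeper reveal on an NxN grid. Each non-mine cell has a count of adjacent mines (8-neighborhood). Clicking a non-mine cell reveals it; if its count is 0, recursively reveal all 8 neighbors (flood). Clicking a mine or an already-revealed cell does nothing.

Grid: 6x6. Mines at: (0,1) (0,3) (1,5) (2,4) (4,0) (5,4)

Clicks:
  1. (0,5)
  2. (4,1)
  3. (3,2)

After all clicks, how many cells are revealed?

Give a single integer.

Click 1 (0,5) count=1: revealed 1 new [(0,5)] -> total=1
Click 2 (4,1) count=1: revealed 1 new [(4,1)] -> total=2
Click 3 (3,2) count=0: revealed 17 new [(1,0) (1,1) (1,2) (1,3) (2,0) (2,1) (2,2) (2,3) (3,0) (3,1) (3,2) (3,3) (4,2) (4,3) (5,1) (5,2) (5,3)] -> total=19

Answer: 19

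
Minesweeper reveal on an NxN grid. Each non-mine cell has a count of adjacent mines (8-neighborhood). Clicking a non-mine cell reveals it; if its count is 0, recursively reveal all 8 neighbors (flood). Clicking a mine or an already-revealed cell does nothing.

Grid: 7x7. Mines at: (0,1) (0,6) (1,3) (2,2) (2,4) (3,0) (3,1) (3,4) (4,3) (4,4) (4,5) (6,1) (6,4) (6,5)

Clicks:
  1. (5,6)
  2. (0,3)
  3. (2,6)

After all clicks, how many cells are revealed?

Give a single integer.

Answer: 8

Derivation:
Click 1 (5,6) count=2: revealed 1 new [(5,6)] -> total=1
Click 2 (0,3) count=1: revealed 1 new [(0,3)] -> total=2
Click 3 (2,6) count=0: revealed 6 new [(1,5) (1,6) (2,5) (2,6) (3,5) (3,6)] -> total=8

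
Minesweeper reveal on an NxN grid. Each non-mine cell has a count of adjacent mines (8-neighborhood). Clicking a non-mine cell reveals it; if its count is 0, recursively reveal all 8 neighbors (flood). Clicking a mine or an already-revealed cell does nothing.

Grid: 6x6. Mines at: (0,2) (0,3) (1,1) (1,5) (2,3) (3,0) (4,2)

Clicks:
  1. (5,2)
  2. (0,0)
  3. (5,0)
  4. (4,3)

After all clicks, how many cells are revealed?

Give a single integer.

Click 1 (5,2) count=1: revealed 1 new [(5,2)] -> total=1
Click 2 (0,0) count=1: revealed 1 new [(0,0)] -> total=2
Click 3 (5,0) count=0: revealed 4 new [(4,0) (4,1) (5,0) (5,1)] -> total=6
Click 4 (4,3) count=1: revealed 1 new [(4,3)] -> total=7

Answer: 7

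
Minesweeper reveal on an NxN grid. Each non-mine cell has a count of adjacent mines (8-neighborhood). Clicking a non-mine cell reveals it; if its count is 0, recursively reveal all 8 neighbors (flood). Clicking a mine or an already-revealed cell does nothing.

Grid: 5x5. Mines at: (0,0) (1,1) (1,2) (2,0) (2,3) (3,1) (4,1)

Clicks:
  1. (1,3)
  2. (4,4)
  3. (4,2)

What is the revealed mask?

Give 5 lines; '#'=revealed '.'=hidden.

Click 1 (1,3) count=2: revealed 1 new [(1,3)] -> total=1
Click 2 (4,4) count=0: revealed 6 new [(3,2) (3,3) (3,4) (4,2) (4,3) (4,4)] -> total=7
Click 3 (4,2) count=2: revealed 0 new [(none)] -> total=7

Answer: .....
...#.
.....
..###
..###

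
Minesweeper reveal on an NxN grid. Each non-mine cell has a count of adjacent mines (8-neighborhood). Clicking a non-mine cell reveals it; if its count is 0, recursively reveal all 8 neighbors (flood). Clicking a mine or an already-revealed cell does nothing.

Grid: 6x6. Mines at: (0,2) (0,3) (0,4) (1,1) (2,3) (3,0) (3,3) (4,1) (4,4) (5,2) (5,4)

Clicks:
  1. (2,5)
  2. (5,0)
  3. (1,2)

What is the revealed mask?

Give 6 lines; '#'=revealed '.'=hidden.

Click 1 (2,5) count=0: revealed 6 new [(1,4) (1,5) (2,4) (2,5) (3,4) (3,5)] -> total=6
Click 2 (5,0) count=1: revealed 1 new [(5,0)] -> total=7
Click 3 (1,2) count=4: revealed 1 new [(1,2)] -> total=8

Answer: ......
..#.##
....##
....##
......
#.....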